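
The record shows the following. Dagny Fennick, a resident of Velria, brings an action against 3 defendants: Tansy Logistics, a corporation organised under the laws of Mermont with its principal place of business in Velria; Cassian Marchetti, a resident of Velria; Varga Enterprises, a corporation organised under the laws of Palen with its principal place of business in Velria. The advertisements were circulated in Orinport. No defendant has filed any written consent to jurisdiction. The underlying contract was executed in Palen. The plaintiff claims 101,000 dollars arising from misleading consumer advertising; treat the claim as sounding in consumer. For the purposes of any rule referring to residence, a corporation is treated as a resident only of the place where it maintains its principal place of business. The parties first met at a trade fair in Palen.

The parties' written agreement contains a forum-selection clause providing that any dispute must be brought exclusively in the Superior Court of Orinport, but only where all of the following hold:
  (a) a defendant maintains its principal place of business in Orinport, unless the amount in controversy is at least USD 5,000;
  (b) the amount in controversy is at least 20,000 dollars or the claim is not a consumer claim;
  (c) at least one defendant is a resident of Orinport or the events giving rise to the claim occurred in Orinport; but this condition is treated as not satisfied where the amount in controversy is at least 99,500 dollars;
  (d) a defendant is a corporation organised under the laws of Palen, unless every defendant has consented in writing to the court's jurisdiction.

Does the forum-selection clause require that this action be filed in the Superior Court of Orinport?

The Superior Court of Orinport:
  (a) The corporate defendant(s) have their principal place of business in Velria, not Orinport. The proviso rescues it, though: the amount in controversy is 101,000 dollars, which meets the 5,000 dollars floor. Condition met.
  (b) The amount in controversy is 101,000 dollars, which meets the $20,000 floor — that alternative is enough. Condition met.
  (c) The operative events occurred in Orinport, so one alternative holds. But the amount in controversy is 101,000 dollars, which meets the $99,500 floor, triggering the carve-out and defeating this condition. Not met.
  (d) Varga Enterprises is organised under the laws of Palen. Satisfied.
  → Forum clause is not triggered.

No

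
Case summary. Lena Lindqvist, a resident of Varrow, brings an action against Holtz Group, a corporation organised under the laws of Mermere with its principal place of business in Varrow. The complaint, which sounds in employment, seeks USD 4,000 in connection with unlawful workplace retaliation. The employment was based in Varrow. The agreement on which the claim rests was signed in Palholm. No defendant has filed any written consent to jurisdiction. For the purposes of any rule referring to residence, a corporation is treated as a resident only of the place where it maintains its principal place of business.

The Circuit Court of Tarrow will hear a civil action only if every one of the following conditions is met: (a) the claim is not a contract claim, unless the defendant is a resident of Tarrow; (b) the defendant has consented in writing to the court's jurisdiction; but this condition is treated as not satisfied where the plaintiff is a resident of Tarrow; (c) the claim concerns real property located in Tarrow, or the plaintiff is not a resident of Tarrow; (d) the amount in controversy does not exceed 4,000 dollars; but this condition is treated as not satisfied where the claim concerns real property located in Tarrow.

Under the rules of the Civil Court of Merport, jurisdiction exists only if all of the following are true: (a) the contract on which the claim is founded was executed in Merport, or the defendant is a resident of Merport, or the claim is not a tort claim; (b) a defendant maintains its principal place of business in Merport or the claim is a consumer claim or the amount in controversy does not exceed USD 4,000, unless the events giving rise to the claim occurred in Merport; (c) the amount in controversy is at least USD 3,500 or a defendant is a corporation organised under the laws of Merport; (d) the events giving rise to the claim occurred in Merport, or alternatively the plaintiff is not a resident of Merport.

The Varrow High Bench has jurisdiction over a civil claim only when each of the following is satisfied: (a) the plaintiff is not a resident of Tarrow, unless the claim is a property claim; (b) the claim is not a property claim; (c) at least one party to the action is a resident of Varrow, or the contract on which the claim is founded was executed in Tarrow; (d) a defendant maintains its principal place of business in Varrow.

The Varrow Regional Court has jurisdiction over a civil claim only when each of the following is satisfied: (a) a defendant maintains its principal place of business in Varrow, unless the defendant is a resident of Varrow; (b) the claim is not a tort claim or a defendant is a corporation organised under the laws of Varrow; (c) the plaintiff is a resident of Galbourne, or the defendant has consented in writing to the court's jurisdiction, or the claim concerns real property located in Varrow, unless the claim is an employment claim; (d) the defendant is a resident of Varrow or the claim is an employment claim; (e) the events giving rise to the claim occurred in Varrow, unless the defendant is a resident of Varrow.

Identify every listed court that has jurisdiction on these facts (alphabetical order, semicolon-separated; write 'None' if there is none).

The Circuit Court of Tarrow:
  (a) The claim is an employment claim, not a contract claim. Condition met.
  (b) No such written consent has been filed. Not met.
  (c) The plaintiff resides in Varrow, which is not Tarrow, so this disjunct is met. Met.
  (d) The amount in controversy is $4,000, within the $4,000 ceiling. The exception is not triggered, since the claim does not concern real property. Met.
  → At least one condition fails; no jurisdiction.
The Civil Court of Merport:
  (a) The claim is an employment claim, not a tort claim, so this disjunct is met. Satisfied.
  (b) The amount in controversy is USD 4,000, within the $4,000 ceiling, so one alternative holds. Satisfied.
  (c) The amount in controversy is $4,000, which meets the $3,500 floor — that alternative is enough. Met.
  (d) The plaintiff resides in Varrow, which is not Merport, so this disjunct is met. Satisfied.
  → All conditions met; jurisdiction exists.
The Varrow High Bench:
  (a) The plaintiff resides in Varrow, which is not Tarrow. Satisfied.
  (b) The claim is an employment claim, not a property claim. Satisfied.
  (c) Lena Lindqvist resides in Varrow, so this disjunct is met. Met.
  (d) Holtz Group has its principal place of business in Varrow. Condition met.
  → The court has jurisdiction.
The Varrow Regional Court:
  (a) Holtz Group has its principal place of business in Varrow. Met.
  (b) The claim is an employment claim, not a tort claim, so one alternative holds. Satisfied.
  (c) The plaintiff resides in Varrow, not Galbourne; no such written consent has been filed; the claim does not concern real property — no alternative holds. But the claim is an employment claim, and the 'unless' clause therefore excuses the requirement. Met.
  (d) The defendant resides in Varrow, so this disjunct is met. Met.
  (e) The operative events occurred in Varrow. Satisfied.
  → The court has jurisdiction.

the Civil Court of Merport; the Varrow High Bench; the Varrow Regional Court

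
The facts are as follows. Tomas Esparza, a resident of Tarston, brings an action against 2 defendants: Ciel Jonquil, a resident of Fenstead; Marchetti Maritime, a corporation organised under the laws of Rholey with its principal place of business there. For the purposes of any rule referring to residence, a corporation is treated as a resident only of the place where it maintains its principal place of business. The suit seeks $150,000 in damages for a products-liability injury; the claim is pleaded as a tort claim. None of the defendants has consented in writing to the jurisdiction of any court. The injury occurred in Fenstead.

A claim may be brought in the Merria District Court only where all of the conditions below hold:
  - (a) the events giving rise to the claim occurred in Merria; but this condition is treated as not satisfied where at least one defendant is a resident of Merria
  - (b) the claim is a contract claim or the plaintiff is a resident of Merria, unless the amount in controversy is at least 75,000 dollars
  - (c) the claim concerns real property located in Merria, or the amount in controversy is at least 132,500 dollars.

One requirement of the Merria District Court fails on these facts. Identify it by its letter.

(a)

The Merria District Court:
  (a) The operative events occurred in Fenstead, not Merria. Not met.
  (b) The claim is a tort claim, not a contract claim; the plaintiff resides in Tarston, not Merria — none of the alternatives is met. The proviso rescues it, though: the amount in controversy is 150,000 dollars, which meets the $75,000 floor. Condition met.
  (c) The amount in controversy is USD 150,000, which meets the USD 132,500 floor, so this disjunct is met. Met.
Only condition (a) fails.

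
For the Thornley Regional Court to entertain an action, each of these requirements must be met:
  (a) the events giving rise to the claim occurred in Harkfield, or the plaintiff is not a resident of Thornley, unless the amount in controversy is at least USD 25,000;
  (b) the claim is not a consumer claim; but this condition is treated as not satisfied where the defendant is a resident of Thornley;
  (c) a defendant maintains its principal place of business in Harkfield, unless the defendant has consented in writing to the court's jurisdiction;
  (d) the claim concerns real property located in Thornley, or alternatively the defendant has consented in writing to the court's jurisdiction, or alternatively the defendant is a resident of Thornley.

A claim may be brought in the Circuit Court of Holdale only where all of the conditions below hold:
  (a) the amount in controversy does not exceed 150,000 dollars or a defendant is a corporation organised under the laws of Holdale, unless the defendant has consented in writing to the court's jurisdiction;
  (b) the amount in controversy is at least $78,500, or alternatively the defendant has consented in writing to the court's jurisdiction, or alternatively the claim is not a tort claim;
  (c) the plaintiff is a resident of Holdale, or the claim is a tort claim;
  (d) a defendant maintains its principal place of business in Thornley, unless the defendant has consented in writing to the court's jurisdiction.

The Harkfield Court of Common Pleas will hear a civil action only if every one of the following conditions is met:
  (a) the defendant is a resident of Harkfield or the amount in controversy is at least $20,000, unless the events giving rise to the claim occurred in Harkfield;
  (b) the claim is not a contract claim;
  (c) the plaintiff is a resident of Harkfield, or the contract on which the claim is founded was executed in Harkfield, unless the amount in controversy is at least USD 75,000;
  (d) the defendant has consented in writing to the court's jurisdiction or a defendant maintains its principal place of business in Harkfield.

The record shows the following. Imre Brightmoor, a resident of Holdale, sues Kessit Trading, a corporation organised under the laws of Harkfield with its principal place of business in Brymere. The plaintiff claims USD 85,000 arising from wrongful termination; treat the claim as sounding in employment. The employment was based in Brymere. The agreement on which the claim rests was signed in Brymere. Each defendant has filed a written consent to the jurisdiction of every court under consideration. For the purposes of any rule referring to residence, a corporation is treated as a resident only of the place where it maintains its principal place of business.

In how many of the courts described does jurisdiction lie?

The Thornley Regional Court:
  (a) The plaintiff resides in Holdale, which is not Thornley, which satisfies one of the alternatives. Satisfied.
  (b) The claim is an employment claim, not a consumer claim. And the carve-out is inapplicable — the defendant resides in Brymere, not Thornley. Satisfied.
  (c) The corporate defendant(s) have their principal place of business in Brymere, not Harkfield. However, every defendant has filed written consent, so the 'unless' proviso supplies this condition. Condition met.
  (d) Every defendant has filed written consent — that alternative is enough. Satisfied.
  → Jurisdiction lies.
The Circuit Court of Holdale:
  (a) The amount in controversy is USD 85,000, within the 150,000 dollars ceiling — that alternative is enough. Satisfied.
  (b) The amount in controversy is $85,000, which meets the 78,500 dollars floor, which satisfies one of the alternatives. Satisfied.
  (c) The plaintiff resides in Holdale — that alternative is enough. Satisfied.
  (d) The corporate defendant(s) have their principal place of business in Brymere, not Thornley. However, every defendant has filed written consent, so the 'unless' proviso supplies this condition. Met.
  → The court has jurisdiction.
The Harkfield Court of Common Pleas:
  (a) The amount in controversy is 85,000 dollars, which meets the 20,000 dollars floor, which satisfies one of the alternatives. Met.
  (b) The claim is an employment claim, not a contract claim. Met.
  (c) The plaintiff resides in Holdale, not Harkfield; the contract was executed in Brymere, not Harkfield — every alternative fails. However, the amount in controversy is 85,000 dollars, which meets the $75,000 floor, so the 'unless' proviso supplies this condition. Condition met.
  (d) Every defendant has filed written consent, so one alternative holds. Met.
  → All conditions met; jurisdiction exists.
Courts with jurisdiction: the Thornley Regional Court, the Circuit Court of Holdale, the Harkfield Court of Common Pleas — 3 in total.

3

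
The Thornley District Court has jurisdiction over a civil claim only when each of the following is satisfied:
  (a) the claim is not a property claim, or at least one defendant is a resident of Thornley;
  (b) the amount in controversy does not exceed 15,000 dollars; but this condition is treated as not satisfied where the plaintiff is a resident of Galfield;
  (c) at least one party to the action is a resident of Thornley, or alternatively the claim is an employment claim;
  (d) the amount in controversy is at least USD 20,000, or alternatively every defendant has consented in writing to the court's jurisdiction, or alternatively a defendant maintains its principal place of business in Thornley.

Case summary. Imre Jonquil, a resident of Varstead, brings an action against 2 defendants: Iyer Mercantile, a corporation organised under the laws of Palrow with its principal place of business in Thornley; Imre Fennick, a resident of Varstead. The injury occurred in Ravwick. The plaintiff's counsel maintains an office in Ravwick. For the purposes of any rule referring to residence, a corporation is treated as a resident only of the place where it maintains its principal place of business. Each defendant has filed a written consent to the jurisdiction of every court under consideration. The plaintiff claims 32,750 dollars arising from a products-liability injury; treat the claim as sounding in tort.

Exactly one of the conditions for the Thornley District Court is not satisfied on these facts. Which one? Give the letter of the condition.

The Thornley District Court:
  (a) The claim is a tort claim, not a property claim, which satisfies one of the alternatives. Met.
  (b) The amount in controversy is $32,750, above the $15,000 ceiling. Not met.
  (c) Iyer Mercantile resides in Thornley, which satisfies one of the alternatives. Met.
  (d) The amount in controversy is $32,750, which meets the USD 20,000 floor, so this disjunct is met. Condition met.
Only condition (b) fails.

(b)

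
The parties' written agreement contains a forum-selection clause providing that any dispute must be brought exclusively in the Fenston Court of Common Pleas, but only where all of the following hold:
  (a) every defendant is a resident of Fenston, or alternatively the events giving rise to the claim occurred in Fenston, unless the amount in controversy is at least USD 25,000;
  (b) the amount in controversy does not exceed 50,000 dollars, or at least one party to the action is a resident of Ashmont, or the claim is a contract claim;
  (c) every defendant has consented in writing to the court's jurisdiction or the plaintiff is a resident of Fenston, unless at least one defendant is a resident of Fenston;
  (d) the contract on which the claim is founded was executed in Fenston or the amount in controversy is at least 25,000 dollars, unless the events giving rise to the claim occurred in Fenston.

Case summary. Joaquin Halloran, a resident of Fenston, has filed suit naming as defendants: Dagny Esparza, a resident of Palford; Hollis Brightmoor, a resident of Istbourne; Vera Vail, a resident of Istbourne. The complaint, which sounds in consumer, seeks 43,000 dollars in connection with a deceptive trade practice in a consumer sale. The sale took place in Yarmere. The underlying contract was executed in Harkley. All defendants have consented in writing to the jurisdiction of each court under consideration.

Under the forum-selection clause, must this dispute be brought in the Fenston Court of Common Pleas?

The Fenston Court of Common Pleas:
  (a) The defendants reside as follows — Dagny Esparza in Palford, Hollis Brightmoor in Istbourne, Vera Vail in Istbourne — not all in Fenston; the operative events occurred in Yarmere, not Fenston — every alternative fails. The proviso rescues it, though: the amount in controversy is 43,000 dollars, which meets the $25,000 floor. Satisfied.
  (b) The amount in controversy is USD 43,000, within the USD 50,000 ceiling, which satisfies one of the alternatives. Condition met.
  (c) Every defendant has filed written consent, so one alternative holds. Condition met.
  (d) The amount in controversy is $43,000, which meets the 25,000 dollars floor, which satisfies one of the alternatives. Met.
  → The clause applies.

Yes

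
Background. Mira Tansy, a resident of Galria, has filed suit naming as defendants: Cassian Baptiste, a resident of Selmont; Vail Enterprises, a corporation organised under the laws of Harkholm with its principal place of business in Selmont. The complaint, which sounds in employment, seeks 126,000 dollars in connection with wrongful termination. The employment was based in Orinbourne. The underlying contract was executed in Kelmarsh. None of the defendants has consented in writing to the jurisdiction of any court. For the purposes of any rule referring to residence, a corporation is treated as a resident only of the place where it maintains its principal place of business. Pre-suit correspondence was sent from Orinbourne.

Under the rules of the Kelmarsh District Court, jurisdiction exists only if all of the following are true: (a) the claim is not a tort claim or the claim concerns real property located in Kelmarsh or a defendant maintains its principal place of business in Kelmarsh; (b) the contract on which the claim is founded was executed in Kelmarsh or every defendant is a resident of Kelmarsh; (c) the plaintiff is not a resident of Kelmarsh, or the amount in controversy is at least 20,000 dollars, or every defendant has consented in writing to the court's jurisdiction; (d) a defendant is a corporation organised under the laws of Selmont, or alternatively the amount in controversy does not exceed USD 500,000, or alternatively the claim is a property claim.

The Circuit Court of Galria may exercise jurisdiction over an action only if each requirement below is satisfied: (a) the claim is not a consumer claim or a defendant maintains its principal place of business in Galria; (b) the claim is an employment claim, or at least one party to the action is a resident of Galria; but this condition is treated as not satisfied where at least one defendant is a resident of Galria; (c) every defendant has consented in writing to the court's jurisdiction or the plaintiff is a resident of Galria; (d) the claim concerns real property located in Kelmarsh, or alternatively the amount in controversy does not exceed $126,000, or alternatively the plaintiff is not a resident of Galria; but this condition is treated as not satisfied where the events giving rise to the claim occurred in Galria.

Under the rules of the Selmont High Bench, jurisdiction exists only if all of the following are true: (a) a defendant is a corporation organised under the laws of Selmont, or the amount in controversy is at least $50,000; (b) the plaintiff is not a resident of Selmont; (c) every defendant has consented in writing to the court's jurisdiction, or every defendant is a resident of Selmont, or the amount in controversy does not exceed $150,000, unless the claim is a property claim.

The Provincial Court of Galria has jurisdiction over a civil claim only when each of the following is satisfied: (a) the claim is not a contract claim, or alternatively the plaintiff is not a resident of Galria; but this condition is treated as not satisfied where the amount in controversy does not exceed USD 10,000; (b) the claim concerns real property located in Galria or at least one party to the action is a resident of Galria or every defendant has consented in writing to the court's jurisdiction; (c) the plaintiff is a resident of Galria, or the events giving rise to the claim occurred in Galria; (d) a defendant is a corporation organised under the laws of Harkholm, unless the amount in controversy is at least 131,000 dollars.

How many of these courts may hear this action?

The Kelmarsh District Court:
  (a) The claim is an employment claim, not a tort claim, so one alternative holds. Satisfied.
  (b) The contract was executed in Kelmarsh, which satisfies one of the alternatives. Satisfied.
  (c) The plaintiff resides in Galria, which is not Kelmarsh, which satisfies one of the alternatives. Met.
  (d) The amount in controversy is $126,000, within the $500,000 ceiling, so one alternative holds. Condition met.
  → The court has jurisdiction.
The Circuit Court of Galria:
  (a) The claim is an employment claim, not a consumer claim, so one alternative holds. Condition met.
  (b) The claim is an employment claim, which satisfies one of the alternatives. The carve-out does not apply: no defendant resides in Galria (they reside in Selmont, Selmont). Satisfied.
  (c) The plaintiff resides in Galria, which satisfies one of the alternatives. Satisfied.
  (d) The amount in controversy is USD 126,000, within the 126,000 dollars ceiling — that alternative is enough. And the carve-out is inapplicable — the operative events occurred in Orinbourne, not Galria. Met.
  → Every requirement is satisfied — jurisdiction.
The Selmont High Bench:
  (a) The amount in controversy is USD 126,000, which meets the USD 50,000 floor, so this disjunct is met. Met.
  (b) The plaintiff resides in Galria, which is not Selmont. Met.
  (c) The defendants reside as follows — Cassian Baptiste in Selmont, Vail Enterprises in Selmont — all in Selmont, which satisfies one of the alternatives. Met.
  → Jurisdiction lies.
The Provincial Court of Galria:
  (a) The claim is an employment claim, not a contract claim, which satisfies one of the alternatives. The carve-out does not apply: the amount in controversy is $126,000, above the $10,000 ceiling. Met.
  (b) Mira Tansy resides in Galria, so one alternative holds. Satisfied.
  (c) The plaintiff resides in Galria — that alternative is enough. Condition met.
  (d) Vail Enterprises is organised under the laws of Harkholm. Met.
  → Every requirement is satisfied — jurisdiction.
Courts with jurisdiction: the Kelmarsh District Court, the Circuit Court of Galria, the Selmont High Bench, the Provincial Court of Galria — 4 in total.

4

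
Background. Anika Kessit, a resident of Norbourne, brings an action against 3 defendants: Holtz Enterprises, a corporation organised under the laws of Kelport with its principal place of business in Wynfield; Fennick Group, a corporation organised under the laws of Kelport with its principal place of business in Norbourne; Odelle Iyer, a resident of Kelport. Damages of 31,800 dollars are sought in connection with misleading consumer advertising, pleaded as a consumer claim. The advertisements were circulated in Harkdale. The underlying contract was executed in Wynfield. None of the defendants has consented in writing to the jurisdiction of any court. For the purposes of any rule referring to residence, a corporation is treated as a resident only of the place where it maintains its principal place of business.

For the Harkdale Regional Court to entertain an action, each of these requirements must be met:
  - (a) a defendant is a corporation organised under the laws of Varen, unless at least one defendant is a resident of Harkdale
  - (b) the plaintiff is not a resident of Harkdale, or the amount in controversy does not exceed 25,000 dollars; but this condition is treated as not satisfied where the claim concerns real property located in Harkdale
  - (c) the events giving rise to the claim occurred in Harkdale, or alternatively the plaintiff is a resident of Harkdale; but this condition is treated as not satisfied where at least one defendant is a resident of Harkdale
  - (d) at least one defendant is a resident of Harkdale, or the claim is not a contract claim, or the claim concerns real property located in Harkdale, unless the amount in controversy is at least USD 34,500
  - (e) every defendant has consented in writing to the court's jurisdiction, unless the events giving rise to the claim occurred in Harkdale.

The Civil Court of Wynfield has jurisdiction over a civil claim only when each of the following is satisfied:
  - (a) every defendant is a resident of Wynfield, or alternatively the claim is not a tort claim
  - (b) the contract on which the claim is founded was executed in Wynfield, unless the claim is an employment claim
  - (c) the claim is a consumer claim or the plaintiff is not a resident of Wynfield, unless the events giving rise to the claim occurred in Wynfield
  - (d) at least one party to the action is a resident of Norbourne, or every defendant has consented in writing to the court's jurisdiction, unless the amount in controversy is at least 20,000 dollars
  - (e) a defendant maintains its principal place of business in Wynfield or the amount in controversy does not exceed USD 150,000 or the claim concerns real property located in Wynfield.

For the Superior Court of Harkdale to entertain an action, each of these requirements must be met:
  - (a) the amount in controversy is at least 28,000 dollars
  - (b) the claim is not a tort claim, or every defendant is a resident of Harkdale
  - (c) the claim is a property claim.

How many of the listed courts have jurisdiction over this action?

The Harkdale Regional Court:
  (a) The corporate defendant(s) are organised in Kelport, not Varen. The proviso offers no rescue either, since no defendant resides in Harkdale (they reside in Wynfield, Norbourne, Kelport). Not satisfied.
  (b) The plaintiff resides in Norbourne, which is not Harkdale, so one alternative holds. The carve-out does not apply: the claim does not concern real property. Met.
  (c) The operative events occurred in Harkdale, which satisfies one of the alternatives. The carve-out does not apply: no defendant resides in Harkdale (they reside in Wynfield, Norbourne, Kelport). Condition met.
  (d) The claim is a consumer claim, not a contract claim — that alternative is enough. Satisfied.
  (e) No such written consent has been filed. But the operative events occurred in Harkdale, and the 'unless' clause therefore excuses the requirement. Met.
  → The court lacks jurisdiction.
The Civil Court of Wynfield:
  (a) The claim is a consumer claim, not a tort claim, so this disjunct is met. Met.
  (b) The contract was executed in Wynfield. Met.
  (c) The claim is a consumer claim, so one alternative holds. Met.
  (d) Anika Kessit resides in Norbourne, which satisfies one of the alternatives. Met.
  (e) Holtz Enterprises has its principal place of business in Wynfield, which satisfies one of the alternatives. Satisfied.
  → All conditions met; jurisdiction exists.
The Superior Court of Harkdale:
  (a) The amount in controversy is $31,800, which meets the $28,000 floor. Condition met.
  (b) The claim is a consumer claim, not a tort claim, so one alternative holds. Satisfied.
  (c) The claim is a consumer claim, not a property claim. Fails.
  → At least one condition fails; no jurisdiction.
Courts with jurisdiction: the Civil Court of Wynfield — 1 in total.

1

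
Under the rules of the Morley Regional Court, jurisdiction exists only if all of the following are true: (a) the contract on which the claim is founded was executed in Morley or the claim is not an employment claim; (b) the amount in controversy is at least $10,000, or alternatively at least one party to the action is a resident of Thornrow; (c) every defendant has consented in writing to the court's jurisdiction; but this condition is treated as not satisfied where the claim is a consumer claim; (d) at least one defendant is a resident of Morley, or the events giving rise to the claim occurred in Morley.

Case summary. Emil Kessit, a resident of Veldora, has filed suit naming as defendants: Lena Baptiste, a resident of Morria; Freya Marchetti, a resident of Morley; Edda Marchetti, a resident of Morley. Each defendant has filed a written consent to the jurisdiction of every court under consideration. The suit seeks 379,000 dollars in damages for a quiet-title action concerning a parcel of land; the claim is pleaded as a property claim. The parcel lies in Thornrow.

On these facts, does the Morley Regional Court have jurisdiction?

Yes

The Morley Regional Court:
  (a) The claim is a property claim, not an employment claim, which satisfies one of the alternatives. Condition met.
  (b) The amount in controversy is USD 379,000, which meets the USD 10,000 floor, so one alternative holds. Met.
  (c) Every defendant has filed written consent. And the carve-out is inapplicable — the claim is a property claim, not a consumer claim. Condition met.
  (d) Freya Marchetti resides in Morley, which satisfies one of the alternatives. Met.
  → Every requirement is satisfied — jurisdiction.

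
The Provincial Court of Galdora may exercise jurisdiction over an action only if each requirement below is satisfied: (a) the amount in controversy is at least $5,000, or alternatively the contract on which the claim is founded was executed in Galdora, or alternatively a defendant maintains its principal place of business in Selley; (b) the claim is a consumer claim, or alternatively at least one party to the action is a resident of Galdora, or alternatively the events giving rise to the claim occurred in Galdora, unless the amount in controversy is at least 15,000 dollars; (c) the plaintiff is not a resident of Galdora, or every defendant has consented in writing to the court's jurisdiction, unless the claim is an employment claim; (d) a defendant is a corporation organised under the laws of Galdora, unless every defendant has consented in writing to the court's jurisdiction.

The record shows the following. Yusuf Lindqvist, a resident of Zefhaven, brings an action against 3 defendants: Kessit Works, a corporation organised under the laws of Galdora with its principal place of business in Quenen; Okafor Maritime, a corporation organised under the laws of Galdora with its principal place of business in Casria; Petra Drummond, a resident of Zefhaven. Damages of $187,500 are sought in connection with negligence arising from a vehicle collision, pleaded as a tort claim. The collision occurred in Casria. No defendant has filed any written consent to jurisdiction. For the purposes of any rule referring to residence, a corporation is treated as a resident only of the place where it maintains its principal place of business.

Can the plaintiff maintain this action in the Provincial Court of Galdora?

The Provincial Court of Galdora:
  (a) The amount in controversy is 187,500 dollars, which meets the $5,000 floor, so this disjunct is met. Condition met.
  (b) The claim is a tort claim, not a consumer claim; no party resides in Galdora; the operative events occurred in Casria, not Galdora — no alternative holds. However, the amount in controversy is USD 187,500, which meets the 15,000 dollars floor, so the 'unless' proviso supplies this condition. Satisfied.
  (c) The plaintiff resides in Zefhaven, which is not Galdora, which satisfies one of the alternatives. Condition met.
  (d) Kessit Works is organised under the laws of Galdora. Met.
  → The court has jurisdiction.

Yes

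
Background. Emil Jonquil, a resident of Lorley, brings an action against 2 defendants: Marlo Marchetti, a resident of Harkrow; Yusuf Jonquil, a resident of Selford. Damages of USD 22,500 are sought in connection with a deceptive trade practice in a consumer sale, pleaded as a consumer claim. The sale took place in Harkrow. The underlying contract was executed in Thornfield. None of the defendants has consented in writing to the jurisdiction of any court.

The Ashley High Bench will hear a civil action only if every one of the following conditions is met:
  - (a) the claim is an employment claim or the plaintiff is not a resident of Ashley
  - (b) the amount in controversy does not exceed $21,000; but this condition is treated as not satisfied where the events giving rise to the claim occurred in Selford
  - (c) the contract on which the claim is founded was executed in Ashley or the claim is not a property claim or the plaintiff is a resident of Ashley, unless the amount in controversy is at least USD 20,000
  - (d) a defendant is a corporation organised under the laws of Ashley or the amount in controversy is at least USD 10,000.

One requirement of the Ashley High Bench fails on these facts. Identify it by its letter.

(b)

The Ashley High Bench:
  (a) The plaintiff resides in Lorley, which is not Ashley, so one alternative holds. Met.
  (b) The amount in controversy is 22,500 dollars, above the USD 21,000 ceiling. Not met.
  (c) The claim is a consumer claim, not a property claim, so this disjunct is met. Satisfied.
  (d) The amount in controversy is USD 22,500, which meets the $10,000 floor, so this disjunct is met. Condition met.
Only condition (b) fails.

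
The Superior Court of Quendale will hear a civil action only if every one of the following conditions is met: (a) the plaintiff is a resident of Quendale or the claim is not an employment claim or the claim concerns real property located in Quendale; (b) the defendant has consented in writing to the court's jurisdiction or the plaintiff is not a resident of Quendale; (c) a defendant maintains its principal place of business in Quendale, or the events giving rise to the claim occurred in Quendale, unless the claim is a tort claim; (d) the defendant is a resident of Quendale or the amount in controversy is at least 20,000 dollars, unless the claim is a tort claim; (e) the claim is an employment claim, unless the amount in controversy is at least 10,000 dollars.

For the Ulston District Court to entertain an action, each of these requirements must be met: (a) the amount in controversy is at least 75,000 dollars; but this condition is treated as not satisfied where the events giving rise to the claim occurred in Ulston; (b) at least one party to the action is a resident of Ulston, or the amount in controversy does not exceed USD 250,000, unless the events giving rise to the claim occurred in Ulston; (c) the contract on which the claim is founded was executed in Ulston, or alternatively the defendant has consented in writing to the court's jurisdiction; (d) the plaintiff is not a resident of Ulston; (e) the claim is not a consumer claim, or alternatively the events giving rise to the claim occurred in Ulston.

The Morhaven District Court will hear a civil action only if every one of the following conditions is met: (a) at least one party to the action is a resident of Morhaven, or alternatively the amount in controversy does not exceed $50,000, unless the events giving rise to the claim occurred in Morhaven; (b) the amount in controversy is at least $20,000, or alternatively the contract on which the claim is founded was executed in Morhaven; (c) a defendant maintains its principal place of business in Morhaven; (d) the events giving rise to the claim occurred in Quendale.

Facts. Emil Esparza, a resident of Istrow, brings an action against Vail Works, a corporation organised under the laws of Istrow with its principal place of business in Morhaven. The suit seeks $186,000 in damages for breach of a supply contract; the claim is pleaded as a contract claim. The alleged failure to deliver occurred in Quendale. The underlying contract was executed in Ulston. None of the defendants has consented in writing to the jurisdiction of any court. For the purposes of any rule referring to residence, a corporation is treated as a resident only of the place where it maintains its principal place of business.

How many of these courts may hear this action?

3

The Superior Court of Quendale:
  (a) The claim is a contract claim, not an employment claim — that alternative is enough. Condition met.
  (b) The plaintiff resides in Istrow, which is not Quendale, so this disjunct is met. Condition met.
  (c) The operative events occurred in Quendale, which satisfies one of the alternatives. Satisfied.
  (d) The amount in controversy is $186,000, which meets the USD 20,000 floor, which satisfies one of the alternatives. Condition met.
  (e) The claim is a contract claim, not an employment claim. But the amount in controversy is $186,000, which meets the $10,000 floor, and the 'unless' clause therefore excuses the requirement. Met.
  → Jurisdiction lies.
The Ulston District Court:
  (a) The amount in controversy is $186,000, which meets the $75,000 floor. The exception is not triggered, since the operative events occurred in Quendale, not Ulston. Met.
  (b) The amount in controversy is 186,000 dollars, within the 250,000 dollars ceiling — that alternative is enough. Met.
  (c) The contract was executed in Ulston — that alternative is enough. Satisfied.
  (d) The plaintiff resides in Istrow, which is not Ulston. Condition met.
  (e) The claim is a contract claim, not a consumer claim, so one alternative holds. Satisfied.
  → All conditions met; jurisdiction exists.
The Morhaven District Court:
  (a) Vail Works resides in Morhaven — that alternative is enough. Met.
  (b) The amount in controversy is $186,000, which meets the 20,000 dollars floor — that alternative is enough. Condition met.
  (c) Vail Works has its principal place of business in Morhaven. Condition met.
  (d) The operative events occurred in Quendale. Met.
  → Every requirement is satisfied — jurisdiction.
Courts with jurisdiction: the Superior Court of Quendale, the Ulston District Court, the Morhaven District Court — 3 in total.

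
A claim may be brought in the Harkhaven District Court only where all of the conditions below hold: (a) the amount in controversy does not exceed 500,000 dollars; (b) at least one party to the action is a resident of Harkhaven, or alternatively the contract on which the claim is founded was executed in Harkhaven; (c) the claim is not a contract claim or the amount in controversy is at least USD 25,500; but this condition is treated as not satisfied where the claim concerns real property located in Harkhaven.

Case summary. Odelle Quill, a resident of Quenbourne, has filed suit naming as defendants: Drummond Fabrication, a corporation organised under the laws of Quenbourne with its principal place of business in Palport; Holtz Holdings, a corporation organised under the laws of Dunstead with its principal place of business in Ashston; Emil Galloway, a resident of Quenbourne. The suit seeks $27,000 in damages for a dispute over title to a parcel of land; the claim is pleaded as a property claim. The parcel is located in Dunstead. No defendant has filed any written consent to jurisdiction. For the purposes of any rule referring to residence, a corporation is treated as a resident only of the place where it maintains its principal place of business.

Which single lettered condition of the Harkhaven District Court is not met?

(b)

The Harkhaven District Court:
  (a) The amount in controversy is USD 27,000, within the USD 500,000 ceiling. Met.
  (b) No party resides in Harkhaven; no contract (and hence no place of execution) is alleged — none of the alternatives is met. Fails.
  (c) The claim is a property claim, not a contract claim, so one alternative holds. The carve-out does not apply: the property lies in Dunstead, not Harkhaven. Condition met.
Only condition (b) fails.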